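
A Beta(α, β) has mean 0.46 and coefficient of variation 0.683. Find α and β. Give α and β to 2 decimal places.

Var = (CV·μ)² = (0.683×0.46)² = 0.098709.
α+β = μ(1−μ)/Var − 1 = 0.2484/0.098709 − 1 = 1.5165.
Thus α = 0.46·1.5165 = 0.70 and β = 0.54·1.5165 = 0.82.

α = 0.70, β = 0.82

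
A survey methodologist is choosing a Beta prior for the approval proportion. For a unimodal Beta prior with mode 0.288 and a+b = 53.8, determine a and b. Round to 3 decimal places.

For a,b>1 the mode is (a−1)/(a+b−2), so a = mode·(κ−2)+1 = 0.288×51.8+1 = 15.918.
And b = (1−mode)·(κ−2)+1 = 0.712×51.8+1 = 37.882.

a = 15.918, b = 37.882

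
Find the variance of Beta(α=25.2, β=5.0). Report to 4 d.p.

μ = 25.2/30.2 = 0.834437; Var = μ(1−μ)/(α+β+1) = 0.1381518/31.2 = 0.0044.

0.0044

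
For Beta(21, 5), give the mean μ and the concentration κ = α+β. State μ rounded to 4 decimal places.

κ = α+β = 21+5 = 26; μ = α/κ = 21/26 = 0.8077.

μ = 0.8077, κ = 26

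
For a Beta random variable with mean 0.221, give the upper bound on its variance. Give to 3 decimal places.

For fixed mean μ the Beta variance is μ(1−μ)/(α+β+1), increasing as α+β decreases.
Its least upper bound (not attained) is μ(1−μ) = 0.221·0.779 = 0.172.

0.172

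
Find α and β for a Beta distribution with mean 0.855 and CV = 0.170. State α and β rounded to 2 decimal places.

Var = (CV·μ)² = (0.170×0.855)² = 0.021127.
α+β = μ(1−μ)/Var − 1 = 0.123975/0.021127 − 1 = 4.8682.
Thus α = 0.855·4.8682 = 4.16 and β = 0.145·4.8682 = 0.71.

α = 4.16, β = 0.71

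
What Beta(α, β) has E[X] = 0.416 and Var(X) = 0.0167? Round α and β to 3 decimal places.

Let s = α+β. The Beta variance is μ(1−μ)/(s+1).
So s+1 = μ(1−μ)/σ² = (0.416×0.584)/0.0167 = 0.242944/0.0167 = 14.5475, giving s = 13.5475.
Then α = μs = 0.416×13.5475 = 5.636 and β = (1−μ)s = 0.584×13.5475 = 7.912.

α = 5.636, β = 7.912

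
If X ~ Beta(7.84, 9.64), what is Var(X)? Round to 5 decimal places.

0.01338

α+β = 17.48 and αβ = 75.5776, so Var = αβ/[(α+β)²(α+β+1)] = 75.5776/5646.571392 = 0.01338.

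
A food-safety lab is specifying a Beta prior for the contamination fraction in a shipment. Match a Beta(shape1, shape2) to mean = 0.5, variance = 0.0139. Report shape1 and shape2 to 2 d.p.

Write ν = shape1+shape2; then shape1 = μν and Var = μ(1−μ)/(ν+1).
ν = μ(1−μ)/Var − 1 = 0.25/0.0139 − 1 = 16.9856.
shape1 = 0.5·16.9856 = 8.49, shape2 = 0.5·16.9856 = 8.49.

shape1 = 8.49, shape2 = 8.49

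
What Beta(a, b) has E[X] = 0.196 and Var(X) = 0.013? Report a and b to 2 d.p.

Let s = a+b. The Beta variance is μ(1−μ)/(s+1).
So s+1 = μ(1−μ)/σ² = (0.196×0.804)/0.013 = 0.157584/0.013 = 12.1218, giving s = 11.1218.
Then a = μs = 0.196×11.1218 = 2.18 and b = (1−μ)s = 0.804×11.1218 = 8.94.

a = 2.18, b = 8.94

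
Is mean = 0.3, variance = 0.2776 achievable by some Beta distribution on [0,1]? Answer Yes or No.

For any Beta, Var(X) < E[X]·(1−E[X]).
Here μ(1−μ) = 0.3×0.7 = 0.21, and 0.2776 ≥ 0.21.

No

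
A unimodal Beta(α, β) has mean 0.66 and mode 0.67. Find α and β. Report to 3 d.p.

Let s = α+β. Mean gives α = μs = 0.66s; mode gives (α−1)/(s−2) = 0.67.
Substituting: 0.66s − 1 = 0.67(s−2) = 0.67s − 1.34, so -0.01s = -0.34 and s = 34.0000.
Then α = 0.66×34.0000 = 22.440 and β = s−α = 11.560.

α = 22.440, β = 11.560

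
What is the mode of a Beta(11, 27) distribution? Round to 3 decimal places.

0.278

The density x^(α−1)(1−x)^(β−1) is maximised at (α−1)/(α+β−2) = 10/36 = 0.278.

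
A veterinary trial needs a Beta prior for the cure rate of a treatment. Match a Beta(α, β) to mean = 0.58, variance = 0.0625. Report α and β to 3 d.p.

By moment matching, α+β = μ(1−μ)/σ² − 1 = (0.58·0.42)/0.0625 − 1 = 3.8976 − 1 = 2.8976.
Since α/(α+β) = μ, α = 0.58·2.8976 = 1.681 and β = 0.42·2.8976 = 1.217.

α = 1.681, β = 1.217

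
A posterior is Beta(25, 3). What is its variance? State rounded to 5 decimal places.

0.00330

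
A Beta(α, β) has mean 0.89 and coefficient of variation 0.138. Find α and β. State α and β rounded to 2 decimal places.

α = 4.89, β = 0.60

σ = CV·μ = 0.138×0.89 = 0.12282, so σ² = 0.015085.
s+1 = μ(1−μ)/σ² = 0.0979/0.015085 = 6.4900, so s = α+β = 5.4900.
α = μs = 4.89, β = (1−μ)s = 0.60.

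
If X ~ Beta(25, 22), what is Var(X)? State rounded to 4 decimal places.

0.0052

Var = αβ/[(α+β)²(α+β+1)] = (25×22)/(47²×48) = 550/106032 = 0.0052.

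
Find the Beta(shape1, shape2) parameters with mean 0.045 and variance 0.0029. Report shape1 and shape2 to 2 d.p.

Let s = shape1+shape2. The Beta variance is μ(1−μ)/(s+1).
So s+1 = μ(1−μ)/σ² = (0.045×0.955)/0.0029 = 0.042975/0.0029 = 14.8190, giving s = 13.8190.
Then shape1 = μs = 0.045×13.8190 = 0.62 and shape2 = (1−μ)s = 0.955×13.8190 = 13.20.

shape1 = 0.62, shape2 = 13.20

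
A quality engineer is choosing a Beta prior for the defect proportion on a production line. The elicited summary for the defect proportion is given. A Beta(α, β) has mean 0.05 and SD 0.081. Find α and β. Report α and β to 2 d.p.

σ² = 0.081² = 0.006561.
With s = α+β, Var = μ(1−μ)/(s+1), so s+1 = (0.05×0.95)/0.006561 = 7.2398 and s = 6.2398.
α = μs = 0.31, β = (1−μ)s = 5.93.

α = 0.31, β = 5.93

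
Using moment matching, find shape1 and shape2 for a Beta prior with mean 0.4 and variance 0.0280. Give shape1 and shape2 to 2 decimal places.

Write ν = shape1+shape2; then shape1 = μν and Var = μ(1−μ)/(ν+1).
ν = μ(1−μ)/Var − 1 = 0.24/0.0280 − 1 = 7.5714.
shape1 = 0.4·7.5714 = 3.03, shape2 = 0.6·7.5714 = 4.54.

shape1 = 3.03, shape2 = 4.54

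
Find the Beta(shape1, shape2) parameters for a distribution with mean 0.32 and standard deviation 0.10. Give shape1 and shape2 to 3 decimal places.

shape1 = 6.643, shape2 = 14.117

First σ² = 0.0100. Setting shape1 = μn, shape2 = (1−μ)n with n = shape1+shape2,
μ(1−μ)/(n+1) = 0.0100 ⇒ n+1 = 0.2176/0.0100 = 21.7600 ⇒ n = 20.7600.
Hence shape1 = 0.32×20.7600 = 6.643, shape2 = 0.68×20.7600 = 14.117.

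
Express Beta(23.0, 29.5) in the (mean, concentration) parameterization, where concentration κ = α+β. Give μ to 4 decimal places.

μ = 0.4381, κ = 52.5

κ = α+β = 23.0+29.5 = 52.5; μ = α/κ = 23.0/52.5 = 0.4381.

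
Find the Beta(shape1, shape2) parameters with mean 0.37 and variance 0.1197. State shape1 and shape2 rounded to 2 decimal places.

Write ν = shape1+shape2; then shape1 = μν and Var = μ(1−μ)/(ν+1).
ν = μ(1−μ)/Var − 1 = 0.2331/0.1197 − 1 = 0.9474.
shape1 = 0.37·0.9474 = 0.35, shape2 = 0.63·0.9474 = 0.60.

shape1 = 0.35, shape2 = 0.60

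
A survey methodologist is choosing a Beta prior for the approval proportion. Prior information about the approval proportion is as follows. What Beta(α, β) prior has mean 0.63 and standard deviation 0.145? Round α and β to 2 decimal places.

Variance = 0.145² = 0.021025. The moment-matching identity α+β = μ(1−μ)/Var − 1 gives
α+β = 0.2331/0.021025 − 1 = 10.0868, so α = μ·10.0868 = 6.35 and β = (1−μ)·10.0868 = 3.73.

α = 6.35, β = 3.73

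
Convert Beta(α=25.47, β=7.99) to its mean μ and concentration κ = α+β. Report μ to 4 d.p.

μ = 0.7612, κ = 33.46

κ = α+β = 25.47+7.99 = 33.46; μ = α/κ = 25.47/33.46 = 0.7612.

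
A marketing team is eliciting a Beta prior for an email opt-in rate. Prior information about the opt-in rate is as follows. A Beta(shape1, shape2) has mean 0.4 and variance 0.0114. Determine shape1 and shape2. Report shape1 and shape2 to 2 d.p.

shape1 = 8.02, shape2 = 12.03

By moment matching, shape1+shape2 = μ(1−μ)/σ² − 1 = (0.4·0.6)/0.0114 − 1 = 21.0526 − 1 = 20.0526.
Since shape1/(shape1+shape2) = μ, shape1 = 0.4·20.0526 = 8.02 and shape2 = 0.6·20.0526 = 12.03.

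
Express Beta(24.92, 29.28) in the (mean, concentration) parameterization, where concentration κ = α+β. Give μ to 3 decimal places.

κ = α+β = 24.92+29.28 = 54.20; μ = α/κ = 24.92/54.20 = 0.460.

μ = 0.460, κ = 54.20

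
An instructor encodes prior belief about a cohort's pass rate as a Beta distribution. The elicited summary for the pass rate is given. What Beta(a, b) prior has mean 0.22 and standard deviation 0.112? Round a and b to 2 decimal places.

Variance = 0.112² = 0.012544. The moment-matching identity a+b = μ(1−μ)/Var − 1 gives
a+b = 0.1716/0.012544 − 1 = 12.6798, so a = μ·12.6798 = 2.79 and b = (1−μ)·12.6798 = 9.89.

a = 2.79, b = 9.89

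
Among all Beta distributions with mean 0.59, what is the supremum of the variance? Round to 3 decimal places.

0.242

Var = μ(1−μ)/(α+β+1), which approaches μ(1−μ) as α+β → 0.
So the supremum is μ(1−μ) = 0.59×0.41 = 0.242.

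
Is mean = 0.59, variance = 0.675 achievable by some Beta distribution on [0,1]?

No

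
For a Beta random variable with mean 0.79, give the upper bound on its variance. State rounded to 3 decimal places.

0.166

Var = μ(1−μ)/(α+β+1), which approaches μ(1−μ) as α+β → 0.
So the supremum is μ(1−μ) = 0.79×0.21 = 0.166.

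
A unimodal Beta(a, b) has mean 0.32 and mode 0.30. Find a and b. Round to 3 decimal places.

a = 6.400, b = 13.600

With s = a+b: μ = a/s and mode = (a−1)/(s−2). Eliminating a = μs,
μs − 1 = m(s−2) ⇒ s(μ−m) = 1−2m ⇒ s = 0.40/0.02 = 20.0000.
So a = μs = 6.400, b = (1−μ)s = 13.600.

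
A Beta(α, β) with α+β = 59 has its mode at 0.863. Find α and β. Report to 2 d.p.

α = 50.19, β = 8.81

For α,β>1 the mode is (α−1)/(α+β−2), so α = mode·(κ−2)+1 = 0.863×57+1 = 50.19.
And β = (1−mode)·(κ−2)+1 = 0.137×57+1 = 8.81.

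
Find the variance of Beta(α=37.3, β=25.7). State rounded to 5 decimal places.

Var = αβ/[(α+β)²(α+β+1)] = (37.3×25.7)/(63.0²×64.0) = 958.61/254016.000 = 0.00377.

0.00377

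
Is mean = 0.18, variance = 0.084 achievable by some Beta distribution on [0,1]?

Yes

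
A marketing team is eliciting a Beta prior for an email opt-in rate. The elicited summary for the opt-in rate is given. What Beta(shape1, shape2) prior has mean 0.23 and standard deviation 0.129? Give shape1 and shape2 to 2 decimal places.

σ² = 0.129² = 0.016641.
With s = shape1+shape2, Var = μ(1−μ)/(s+1), so s+1 = (0.23×0.77)/0.016641 = 10.6424 and s = 9.6424.
shape1 = μs = 2.22, shape2 = (1−μ)s = 7.42.

shape1 = 2.22, shape2 = 7.42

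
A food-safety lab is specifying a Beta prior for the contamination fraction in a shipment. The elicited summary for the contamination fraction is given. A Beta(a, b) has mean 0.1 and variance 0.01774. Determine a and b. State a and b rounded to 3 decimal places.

Write ν = a+b; then a = μν and Var = μ(1−μ)/(ν+1).
ν = μ(1−μ)/Var − 1 = 0.09/0.01774 − 1 = 4.0733.
a = 0.1·4.0733 = 0.407, b = 0.9·4.0733 = 3.666.

a = 0.407, b = 3.666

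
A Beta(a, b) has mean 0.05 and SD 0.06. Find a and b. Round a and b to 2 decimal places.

a = 0.61, b = 11.58

σ² = 0.06² = 0.0036.
With s = a+b, Var = μ(1−μ)/(s+1), so s+1 = (0.05×0.95)/0.0036 = 13.1944 and s = 12.1944.
a = μs = 0.61, b = (1−μ)s = 11.58.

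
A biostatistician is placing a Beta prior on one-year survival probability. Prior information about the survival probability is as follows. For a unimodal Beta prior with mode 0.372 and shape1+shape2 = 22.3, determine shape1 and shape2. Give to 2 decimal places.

shape1 = 8.55, shape2 = 13.75

For shape1,shape2>1 the mode is (shape1−1)/(shape1+shape2−2), so shape1 = mode·(κ−2)+1 = 0.372×20.3+1 = 8.55.
And shape2 = (1−mode)·(κ−2)+1 = 0.628×20.3+1 = 13.75.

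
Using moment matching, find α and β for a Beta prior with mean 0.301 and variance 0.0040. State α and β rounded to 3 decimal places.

α = 15.532, β = 36.068

Write ν = α+β; then α = μν and Var = μ(1−μ)/(ν+1).
ν = μ(1−μ)/Var − 1 = 0.210399/0.0040 − 1 = 51.5998.
α = 0.301·51.5998 = 15.532, β = 0.699·51.5998 = 36.068.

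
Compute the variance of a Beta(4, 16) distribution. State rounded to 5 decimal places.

0.00762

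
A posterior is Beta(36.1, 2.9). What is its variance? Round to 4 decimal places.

0.0017

Var = αβ/[(α+β)²(α+β+1)] = (36.1×2.9)/(39.0²×40.0) = 104.69/60840.000 = 0.0017.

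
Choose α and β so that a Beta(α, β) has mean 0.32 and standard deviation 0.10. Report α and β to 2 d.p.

α = 6.64, β = 14.12

First σ² = 0.0100. Setting α = μn, β = (1−μ)n with n = α+β,
μ(1−μ)/(n+1) = 0.0100 ⇒ n+1 = 0.2176/0.0100 = 21.7600 ⇒ n = 20.7600.
Hence α = 0.32×20.7600 = 6.64, β = 0.68×20.7600 = 14.12.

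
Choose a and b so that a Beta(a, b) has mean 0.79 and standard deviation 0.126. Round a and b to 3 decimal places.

σ² = 0.126² = 0.015876.
With s = a+b, Var = μ(1−μ)/(s+1), so s+1 = (0.79×0.21)/0.015876 = 10.4497 and s = 9.4497.
a = μs = 7.465, b = (1−μ)s = 1.984.

a = 7.465, b = 1.984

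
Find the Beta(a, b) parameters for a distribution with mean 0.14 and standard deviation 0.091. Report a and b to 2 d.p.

a = 1.90, b = 11.64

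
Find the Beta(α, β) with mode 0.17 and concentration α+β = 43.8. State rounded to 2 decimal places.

α = 8.11, β = 35.69

Since the density peak of Beta(α,β) is at (α−1)/(α+β−2),
α = 1 + 0.17(43.8−2) = 8.11 and β = 43.8 − 8.11 = 35.69.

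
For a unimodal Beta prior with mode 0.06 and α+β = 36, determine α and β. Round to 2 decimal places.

For α,β>1 the mode is (α−1)/(α+β−2), so α = mode·(κ−2)+1 = 0.06×34+1 = 3.04.
And β = (1−mode)·(κ−2)+1 = 0.94×34+1 = 32.96.

α = 3.04, β = 32.96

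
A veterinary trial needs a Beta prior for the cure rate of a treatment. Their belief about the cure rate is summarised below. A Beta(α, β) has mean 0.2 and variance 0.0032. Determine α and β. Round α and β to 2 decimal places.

Write ν = α+β; then α = μν and Var = μ(1−μ)/(ν+1).
ν = μ(1−μ)/Var − 1 = 0.16/0.0032 − 1 = 49.0000.
α = 0.2·49.0000 = 9.80, β = 0.8·49.0000 = 39.20.

α = 9.80, β = 39.20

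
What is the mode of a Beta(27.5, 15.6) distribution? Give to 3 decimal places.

The density x^(α−1)(1−x)^(β−1) is maximised at (α−1)/(α+β−2) = 26.5/41.1 = 0.645.

0.645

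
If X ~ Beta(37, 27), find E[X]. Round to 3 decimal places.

0.578

The Beta mean is α/(α+β) = 37/(37+27) = 0.578.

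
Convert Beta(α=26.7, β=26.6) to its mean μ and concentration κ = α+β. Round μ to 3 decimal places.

μ = 0.501, κ = 53.3

κ = α+β = 26.7+26.6 = 53.3; μ = α/κ = 26.7/53.3 = 0.501.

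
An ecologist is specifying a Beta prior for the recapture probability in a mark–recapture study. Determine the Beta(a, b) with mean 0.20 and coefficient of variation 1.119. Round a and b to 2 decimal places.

a = 0.44, b = 1.76

Var = (CV·μ)² = (1.119×0.20)² = 0.050086.
a+b = μ(1−μ)/Var − 1 = 0.1600/0.050086 − 1 = 2.1945.
Thus a = 0.20·2.1945 = 0.44 and b = 0.80·2.1945 = 1.76.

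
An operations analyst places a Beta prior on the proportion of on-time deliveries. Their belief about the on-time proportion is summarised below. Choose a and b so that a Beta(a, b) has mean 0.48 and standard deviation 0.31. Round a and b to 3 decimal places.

a = 0.767, b = 0.831

σ² = 0.31² = 0.0961.
With s = a+b, Var = μ(1−μ)/(s+1), so s+1 = (0.48×0.52)/0.0961 = 2.5973 and s = 1.5973.
a = μs = 0.767, b = (1−μ)s = 0.831.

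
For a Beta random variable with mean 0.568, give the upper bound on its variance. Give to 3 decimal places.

0.245

For fixed mean μ the Beta variance is μ(1−μ)/(α+β+1), increasing as α+β decreases.
Its least upper bound (not attained) is μ(1−μ) = 0.568·0.432 = 0.245.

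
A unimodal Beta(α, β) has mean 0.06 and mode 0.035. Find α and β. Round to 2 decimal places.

With s = α+β: μ = α/s and mode = (α−1)/(s−2). Eliminating α = μs,
μs − 1 = m(s−2) ⇒ s(μ−m) = 1−2m ⇒ s = 0.930/0.025 = 37.2000.
So α = μs = 2.23, β = (1−μ)s = 34.97.

α = 2.23, β = 34.97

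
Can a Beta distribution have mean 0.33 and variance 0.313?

No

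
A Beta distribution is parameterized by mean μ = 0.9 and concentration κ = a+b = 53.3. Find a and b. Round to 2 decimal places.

a = 47.97, b = 5.33

a = μκ = 0.9×53.3 = 47.97 and b = (1−μ)κ = 0.1×53.3 = 5.33.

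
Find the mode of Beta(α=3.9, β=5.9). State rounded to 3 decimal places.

0.372

With α,β > 1, mode = (α−1)/(α+β−2) = 2.9/7.8 = 0.372.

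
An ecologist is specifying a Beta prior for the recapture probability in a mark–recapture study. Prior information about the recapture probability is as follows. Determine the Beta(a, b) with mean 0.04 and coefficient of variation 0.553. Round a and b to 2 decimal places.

Var = (CV·μ)² = (0.553×0.04)² = 0.000489.
a+b = μ(1−μ)/Var − 1 = 0.0384/0.000489 − 1 = 77.4804.
Thus a = 0.04·77.4804 = 3.10 and b = 0.96·77.4804 = 74.38.

a = 3.10, b = 74.38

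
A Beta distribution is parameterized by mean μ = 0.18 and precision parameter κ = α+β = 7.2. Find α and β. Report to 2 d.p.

α = 1.30, β = 5.90

Split κ in proportion μ : (1−μ): α = 0.18·7.2 = 1.30, β = 7.2 − 1.30 = 5.90.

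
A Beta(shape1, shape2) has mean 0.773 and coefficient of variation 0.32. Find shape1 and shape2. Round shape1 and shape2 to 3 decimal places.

shape1 = 1.444, shape2 = 0.424

Var = (CV·μ)² = (0.32×0.773)² = 0.061187.
shape1+shape2 = μ(1−μ)/Var − 1 = 0.175471/0.061187 − 1 = 1.8678.
Thus shape1 = 0.773·1.8678 = 1.444 and shape2 = 0.227·1.8678 = 0.424.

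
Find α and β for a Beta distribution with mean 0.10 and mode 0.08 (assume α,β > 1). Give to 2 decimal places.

α = 4.20, β = 37.80

With s = α+β: μ = α/s and mode = (α−1)/(s−2). Eliminating α = μs,
μs − 1 = m(s−2) ⇒ s(μ−m) = 1−2m ⇒ s = 0.84/0.02 = 42.0000.
So α = μs = 4.20, β = (1−μ)s = 37.80.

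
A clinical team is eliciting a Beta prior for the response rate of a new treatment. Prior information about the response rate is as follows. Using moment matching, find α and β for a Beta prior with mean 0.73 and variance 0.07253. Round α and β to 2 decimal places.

By moment matching, α+β = μ(1−μ)/σ² − 1 = (0.73·0.27)/0.07253 − 1 = 2.7175 − 1 = 1.7175.
Since α/(α+β) = μ, α = 0.73·1.7175 = 1.25 and β = 0.27·1.7175 = 0.46.

α = 1.25, β = 0.46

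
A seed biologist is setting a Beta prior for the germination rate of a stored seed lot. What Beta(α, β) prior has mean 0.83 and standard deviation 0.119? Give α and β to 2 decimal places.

σ² = 0.119² = 0.014161.
With s = α+β, Var = μ(1−μ)/(s+1), so s+1 = (0.83×0.17)/0.014161 = 9.9640 and s = 8.9640.
α = μs = 7.44, β = (1−μ)s = 1.52.

α = 7.44, β = 1.52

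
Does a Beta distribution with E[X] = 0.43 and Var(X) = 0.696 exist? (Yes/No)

The Beta variance bound is σ² < μ(1−μ).
Here μ(1−μ) = 0.43×0.57 = 0.2451, and 0.696 ≥ 0.2451.

No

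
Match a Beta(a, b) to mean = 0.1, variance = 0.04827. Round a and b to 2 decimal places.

a = 0.09, b = 0.78

Write ν = a+b; then a = μν and Var = μ(1−μ)/(ν+1).
ν = μ(1−μ)/Var − 1 = 0.09/0.04827 − 1 = 0.8645.
a = 0.1·0.8645 = 0.09, b = 0.9·0.8645 = 0.78.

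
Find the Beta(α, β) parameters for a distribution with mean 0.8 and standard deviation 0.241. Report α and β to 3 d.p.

σ² = 0.241² = 0.058081.
With s = α+β, Var = μ(1−μ)/(s+1), so s+1 = (0.8×0.2)/0.058081 = 2.7548 and s = 1.7548.
α = μs = 1.404, β = (1−μ)s = 0.351.

α = 1.404, β = 0.351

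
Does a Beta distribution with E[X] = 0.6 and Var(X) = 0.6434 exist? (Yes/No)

No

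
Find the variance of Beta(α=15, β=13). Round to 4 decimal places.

α+β = 28 and αβ = 195, so Var = αβ/[(α+β)²(α+β+1)] = 195/22736 = 0.0086.

0.0086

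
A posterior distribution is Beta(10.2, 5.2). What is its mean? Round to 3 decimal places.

0.662

E[X] = α/(α+β) = 10.2/15.4 = 0.662.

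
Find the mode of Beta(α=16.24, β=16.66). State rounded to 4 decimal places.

With α,β > 1, mode = (α−1)/(α+β−2) = 15.24/30.90 = 0.4932.

0.4932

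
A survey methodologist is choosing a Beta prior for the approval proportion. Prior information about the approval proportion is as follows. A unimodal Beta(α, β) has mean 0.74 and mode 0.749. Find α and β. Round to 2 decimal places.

With s = α+β: μ = α/s and mode = (α−1)/(s−2). Eliminating α = μs,
μs − 1 = m(s−2) ⇒ s(μ−m) = 1−2m ⇒ s = -0.498/-0.009 = 55.3333.
So α = μs = 40.95, β = (1−μ)s = 14.39.

α = 40.95, β = 14.39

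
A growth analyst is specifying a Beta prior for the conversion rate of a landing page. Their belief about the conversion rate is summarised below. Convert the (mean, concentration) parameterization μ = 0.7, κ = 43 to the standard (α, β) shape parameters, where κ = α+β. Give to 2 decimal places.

Split κ in proportion μ : (1−μ): α = 0.7·43 = 30.10, β = 43 − 30.10 = 12.90.

α = 30.10, β = 12.90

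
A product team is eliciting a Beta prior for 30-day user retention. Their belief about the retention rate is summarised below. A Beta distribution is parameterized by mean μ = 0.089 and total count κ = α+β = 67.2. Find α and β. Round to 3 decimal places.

α = 5.981, β = 61.219

α = μκ = 0.089×67.2 = 5.981 and β = (1−μ)κ = 0.911×67.2 = 61.219.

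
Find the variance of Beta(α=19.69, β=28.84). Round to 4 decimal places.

Var = αβ/[(α+β)²(α+β+1)] = (19.69×28.84)/(48.53²×49.53) = 567.8596/116651.119377 = 0.0049.

0.0049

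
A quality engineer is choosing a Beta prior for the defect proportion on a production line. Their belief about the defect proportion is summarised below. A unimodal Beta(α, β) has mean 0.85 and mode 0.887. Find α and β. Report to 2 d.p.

α = 17.78, β = 3.14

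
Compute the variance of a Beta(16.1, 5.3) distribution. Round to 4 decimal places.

0.0083

Var = αβ/[(α+β)²(α+β+1)] = (16.1×5.3)/(21.4²×22.4) = 85.33/10258.304 = 0.0083.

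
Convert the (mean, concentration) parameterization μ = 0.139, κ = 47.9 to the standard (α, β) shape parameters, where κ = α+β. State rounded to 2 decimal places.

α = 6.66, β = 41.24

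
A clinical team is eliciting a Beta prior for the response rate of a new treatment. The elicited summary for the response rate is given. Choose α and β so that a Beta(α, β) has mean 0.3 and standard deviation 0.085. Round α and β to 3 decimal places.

σ² = 0.085² = 0.007225.
With s = α+β, Var = μ(1−μ)/(s+1), so s+1 = (0.3×0.7)/0.007225 = 29.0657 and s = 28.0657.
α = μs = 8.420, β = (1−μ)s = 19.646.

α = 8.420, β = 19.646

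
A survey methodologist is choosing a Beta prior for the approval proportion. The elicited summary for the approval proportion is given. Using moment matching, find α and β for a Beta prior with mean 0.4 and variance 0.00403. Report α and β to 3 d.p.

Write ν = α+β; then α = μν and Var = μ(1−μ)/(ν+1).
ν = μ(1−μ)/Var − 1 = 0.24/0.00403 − 1 = 58.5533.
α = 0.4·58.5533 = 23.421, β = 0.6·58.5533 = 35.132.

α = 23.421, β = 35.132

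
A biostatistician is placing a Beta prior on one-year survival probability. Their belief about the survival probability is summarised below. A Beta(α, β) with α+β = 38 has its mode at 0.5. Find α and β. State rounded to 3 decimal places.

For α,β>1 the mode is (α−1)/(α+β−2), so α = mode·(κ−2)+1 = 0.5×36+1 = 19.000.
And β = (1−mode)·(κ−2)+1 = 0.5×36+1 = 19.000.

α = 19.000, β = 19.000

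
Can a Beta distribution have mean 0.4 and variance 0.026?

Yes

The Beta variance bound is σ² < μ(1−μ).
Here μ(1−μ) = 0.4×0.6 = 0.24, and 0.026 < 0.24.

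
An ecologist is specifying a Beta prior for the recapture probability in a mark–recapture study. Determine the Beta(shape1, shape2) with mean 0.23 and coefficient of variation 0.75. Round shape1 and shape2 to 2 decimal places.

shape1 = 1.14, shape2 = 3.81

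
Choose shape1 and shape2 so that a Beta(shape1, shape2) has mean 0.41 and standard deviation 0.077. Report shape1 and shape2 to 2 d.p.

shape1 = 16.32, shape2 = 23.48

σ² = 0.077² = 0.005929.
With s = shape1+shape2, Var = μ(1−μ)/(s+1), so s+1 = (0.41×0.59)/0.005929 = 40.7995 and s = 39.7995.
shape1 = μs = 16.32, shape2 = (1−μ)s = 23.48.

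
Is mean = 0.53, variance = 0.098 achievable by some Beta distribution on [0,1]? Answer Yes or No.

Yes

The Beta variance bound is σ² < μ(1−μ).
Here μ(1−μ) = 0.53×0.47 = 0.2491, and 0.098 < 0.2491.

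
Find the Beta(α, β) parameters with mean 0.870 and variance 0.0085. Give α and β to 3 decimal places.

α = 10.706, β = 1.600

Let s = α+β. The Beta variance is μ(1−μ)/(s+1).
So s+1 = μ(1−μ)/σ² = (0.870×0.130)/0.0085 = 0.113100/0.0085 = 13.3059, giving s = 12.3059.
Then α = μs = 0.870×12.3059 = 10.706 and β = (1−μ)s = 0.130×12.3059 = 1.600.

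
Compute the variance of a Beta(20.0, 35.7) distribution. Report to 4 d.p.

0.0041

Var = αβ/[(α+β)²(α+β+1)] = (20.0×35.7)/(55.7²×56.7) = 714.00/175911.183 = 0.0041.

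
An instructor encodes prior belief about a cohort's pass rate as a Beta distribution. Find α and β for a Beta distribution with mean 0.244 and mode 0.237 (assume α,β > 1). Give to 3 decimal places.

With s = α+β: μ = α/s and mode = (α−1)/(s−2). Eliminating α = μs,
μs − 1 = m(s−2) ⇒ s(μ−m) = 1−2m ⇒ s = 0.526/0.007 = 75.1429.
So α = μs = 18.335, β = (1−μ)s = 56.808.

α = 18.335, β = 56.808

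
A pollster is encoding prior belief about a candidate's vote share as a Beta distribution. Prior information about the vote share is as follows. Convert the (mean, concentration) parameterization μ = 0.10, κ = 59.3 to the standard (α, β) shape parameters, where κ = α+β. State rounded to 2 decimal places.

α = 5.93, β = 53.37

Split κ in proportion μ : (1−μ): α = 0.10·59.3 = 5.93, β = 59.3 − 5.93 = 53.37.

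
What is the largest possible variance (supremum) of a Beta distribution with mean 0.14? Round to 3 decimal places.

Var = μ(1−μ)/(α+β+1), which approaches μ(1−μ) as α+β → 0.
So the supremum is μ(1−μ) = 0.14×0.86 = 0.120.

0.120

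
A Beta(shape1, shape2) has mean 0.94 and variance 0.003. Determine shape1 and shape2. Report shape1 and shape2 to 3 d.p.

Write ν = shape1+shape2; then shape1 = μν and Var = μ(1−μ)/(ν+1).
ν = μ(1−μ)/Var − 1 = 0.0564/0.003 − 1 = 17.8000.
shape1 = 0.94·17.8000 = 16.732, shape2 = 0.06·17.8000 = 1.068.

shape1 = 16.732, shape2 = 1.068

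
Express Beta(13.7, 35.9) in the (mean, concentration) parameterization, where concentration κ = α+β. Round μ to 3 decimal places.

κ = α+β = 13.7+35.9 = 49.6; μ = α/κ = 13.7/49.6 = 0.276.

μ = 0.276, κ = 49.6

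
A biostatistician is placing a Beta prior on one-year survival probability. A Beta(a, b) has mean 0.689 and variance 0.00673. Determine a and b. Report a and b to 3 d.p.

Write ν = a+b; then a = μν and Var = μ(1−μ)/(ν+1).
ν = μ(1−μ)/Var − 1 = 0.214279/0.00673 − 1 = 30.8394.
a = 0.689·30.8394 = 21.248, b = 0.311·30.8394 = 9.591.

a = 21.248, b = 9.591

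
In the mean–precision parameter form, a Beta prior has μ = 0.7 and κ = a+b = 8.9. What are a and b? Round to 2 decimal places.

a = 6.23, b = 2.67

Split κ in proportion μ : (1−μ): a = 0.7·8.9 = 6.23, b = 8.9 − 6.23 = 2.67.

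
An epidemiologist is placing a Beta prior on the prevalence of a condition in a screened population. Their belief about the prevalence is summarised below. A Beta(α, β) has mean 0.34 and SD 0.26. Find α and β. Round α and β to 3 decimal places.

Variance = 0.26² = 0.0676. The moment-matching identity α+β = μ(1−μ)/Var − 1 gives
α+β = 0.2244/0.0676 − 1 = 2.3195, so α = μ·2.3195 = 0.789 and β = (1−μ)·2.3195 = 1.531.

α = 0.789, β = 1.531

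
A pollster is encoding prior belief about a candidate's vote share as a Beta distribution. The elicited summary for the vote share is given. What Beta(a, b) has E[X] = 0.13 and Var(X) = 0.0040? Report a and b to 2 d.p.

Write ν = a+b; then a = μν and Var = μ(1−μ)/(ν+1).
ν = μ(1−μ)/Var − 1 = 0.1131/0.0040 − 1 = 27.2750.
a = 0.13·27.2750 = 3.55, b = 0.87·27.2750 = 23.73.

a = 3.55, b = 23.73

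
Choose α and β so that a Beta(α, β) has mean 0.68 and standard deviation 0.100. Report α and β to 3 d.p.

First σ² = 0.010000. Setting α = μn, β = (1−μ)n with n = α+β,
μ(1−μ)/(n+1) = 0.010000 ⇒ n+1 = 0.2176/0.010000 = 21.7600 ⇒ n = 20.7600.
Hence α = 0.68×20.7600 = 14.117, β = 0.32×20.7600 = 6.643.

α = 14.117, β = 6.643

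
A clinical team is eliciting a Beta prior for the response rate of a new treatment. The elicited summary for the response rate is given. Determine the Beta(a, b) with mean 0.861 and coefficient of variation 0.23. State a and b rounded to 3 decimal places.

a = 1.767, b = 0.285

σ = CV·μ = 0.23×0.861 = 0.19803, so σ² = 0.039216.
s+1 = μ(1−μ)/σ² = 0.119679/0.039216 = 3.0518, so s = a+b = 2.0518.
a = μs = 1.767, b = (1−μ)s = 0.285.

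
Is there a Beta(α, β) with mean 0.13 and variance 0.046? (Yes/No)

Yes

A Beta with mean μ has variance μ(1−μ)/(α+β+1) < μ(1−μ).
Here μ(1−μ) = 0.13×0.87 = 0.1131, and 0.046 < 0.1131.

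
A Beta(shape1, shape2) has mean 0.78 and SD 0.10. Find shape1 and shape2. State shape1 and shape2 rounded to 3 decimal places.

shape1 = 12.605, shape2 = 3.555

σ² = 0.10² = 0.0100.
With s = shape1+shape2, Var = μ(1−μ)/(s+1), so s+1 = (0.78×0.22)/0.0100 = 17.1600 and s = 16.1600.
shape1 = μs = 12.605, shape2 = (1−μ)s = 3.555.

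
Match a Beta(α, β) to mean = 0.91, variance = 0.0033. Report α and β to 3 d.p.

Write ν = α+β; then α = μν and Var = μ(1−μ)/(ν+1).
ν = μ(1−μ)/Var − 1 = 0.0819/0.0033 − 1 = 23.8182.
α = 0.91·23.8182 = 21.675, β = 0.09·23.8182 = 2.144.

α = 21.675, β = 2.144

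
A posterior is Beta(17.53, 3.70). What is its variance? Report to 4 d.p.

0.0065

α+β = 21.23 and αβ = 64.8610, so Var = αβ/[(α+β)²(α+β+1)] = 64.8610/10019.347767 = 0.0065.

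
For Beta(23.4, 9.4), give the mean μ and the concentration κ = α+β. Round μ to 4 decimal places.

κ = α+β = 23.4+9.4 = 32.8; μ = α/κ = 23.4/32.8 = 0.7134.

μ = 0.7134, κ = 32.8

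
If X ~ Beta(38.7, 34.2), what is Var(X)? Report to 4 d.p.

0.0034

Var = αβ/[(α+β)²(α+β+1)] = (38.7×34.2)/(72.9²×73.9) = 1323.54/392734.899 = 0.0034.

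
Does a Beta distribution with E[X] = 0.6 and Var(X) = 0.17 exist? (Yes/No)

Yes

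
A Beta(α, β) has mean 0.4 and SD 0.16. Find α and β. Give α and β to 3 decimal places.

First σ² = 0.0256. Setting α = μn, β = (1−μ)n with n = α+β,
μ(1−μ)/(n+1) = 0.0256 ⇒ n+1 = 0.24/0.0256 = 9.3750 ⇒ n = 8.3750.
Hence α = 0.4×8.3750 = 3.350, β = 0.6×8.3750 = 5.025.

α = 3.350, β = 5.025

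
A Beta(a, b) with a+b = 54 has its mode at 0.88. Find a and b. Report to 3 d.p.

Mode = (a−1)/(κ−2) with κ = a+b, so a−1 = 0.88·52 = 45.760.
a = 46.760; b = κ − a = 7.240.

a = 46.760, b = 7.240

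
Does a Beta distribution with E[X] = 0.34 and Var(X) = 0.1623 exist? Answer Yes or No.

Yes

The Beta variance bound is σ² < μ(1−μ).
Here μ(1−μ) = 0.34×0.66 = 0.2244, and 0.1623 < 0.2244.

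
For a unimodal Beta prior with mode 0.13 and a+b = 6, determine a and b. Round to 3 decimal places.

Since the density peak of Beta(a,b) is at (a−1)/(a+b−2),
a = 1 + 0.13(6−2) = 1.520 and b = 6 − 1.520 = 4.480.

a = 1.520, b = 4.480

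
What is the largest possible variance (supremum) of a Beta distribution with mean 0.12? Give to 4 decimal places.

For fixed mean μ the Beta variance is μ(1−μ)/(α+β+1), increasing as α+β decreases.
Its least upper bound (not attained) is μ(1−μ) = 0.12·0.88 = 0.1056.

0.1056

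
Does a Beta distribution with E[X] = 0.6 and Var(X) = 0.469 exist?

No

For any Beta, Var(X) < E[X]·(1−E[X]).
Here μ(1−μ) = 0.6×0.4 = 0.24, and 0.469 ≥ 0.24.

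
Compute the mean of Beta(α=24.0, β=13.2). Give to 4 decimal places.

0.6452

The Beta mean is α/(α+β) = 24.0/(24.0+13.2) = 0.6452.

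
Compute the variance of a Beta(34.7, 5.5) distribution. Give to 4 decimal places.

μ = 34.7/40.2 = 0.863184; Var = μ(1−μ)/(α+β+1) = 0.1180973/41.2 = 0.0029.

0.0029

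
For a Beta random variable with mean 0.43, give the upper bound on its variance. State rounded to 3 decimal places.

0.245

For fixed mean μ the Beta variance is μ(1−μ)/(α+β+1), increasing as α+β decreases.
Its least upper bound (not attained) is μ(1−μ) = 0.43·0.57 = 0.245.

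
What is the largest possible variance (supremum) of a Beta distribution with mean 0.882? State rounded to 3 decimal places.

0.104

For fixed mean μ the Beta variance is μ(1−μ)/(α+β+1), increasing as α+β decreases.
Its least upper bound (not attained) is μ(1−μ) = 0.882·0.118 = 0.104.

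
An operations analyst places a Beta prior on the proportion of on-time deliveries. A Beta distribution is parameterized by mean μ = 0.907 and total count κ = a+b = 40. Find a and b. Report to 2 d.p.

a = 36.28, b = 3.72

Split κ in proportion μ : (1−μ): a = 0.907·40 = 36.28, b = 40 − 36.28 = 3.72.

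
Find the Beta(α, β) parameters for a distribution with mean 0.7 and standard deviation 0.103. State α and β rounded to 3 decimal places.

α = 13.156, β = 5.638

First σ² = 0.010609. Setting α = μn, β = (1−μ)n with n = α+β,
μ(1−μ)/(n+1) = 0.010609 ⇒ n+1 = 0.21/0.010609 = 19.7945 ⇒ n = 18.7945.
Hence α = 0.7×18.7945 = 13.156, β = 0.3×18.7945 = 5.638.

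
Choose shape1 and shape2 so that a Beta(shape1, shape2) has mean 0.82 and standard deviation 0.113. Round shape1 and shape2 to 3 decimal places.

shape1 = 8.659, shape2 = 1.901

σ² = 0.113² = 0.012769.
With s = shape1+shape2, Var = μ(1−μ)/(s+1), so s+1 = (0.82×0.18)/0.012769 = 11.5592 and s = 10.5592.
shape1 = μs = 8.659, shape2 = (1−μ)s = 1.901.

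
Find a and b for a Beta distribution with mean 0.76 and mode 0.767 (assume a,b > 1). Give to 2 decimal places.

Let s = a+b. Mean gives a = μs = 0.76s; mode gives (a−1)/(s−2) = 0.767.
Substituting: 0.76s − 1 = 0.767(s−2) = 0.767s − 1.534, so -0.007s = -0.534 and s = 76.2857.
Then a = 0.76×76.2857 = 57.98 and b = s−a = 18.31.

a = 57.98, b = 18.31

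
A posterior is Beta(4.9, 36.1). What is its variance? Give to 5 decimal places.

0.00251

α+β = 41.0 and αβ = 176.89, so Var = αβ/[(α+β)²(α+β+1)] = 176.89/70602.000 = 0.00251.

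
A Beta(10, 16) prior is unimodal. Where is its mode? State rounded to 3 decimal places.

0.375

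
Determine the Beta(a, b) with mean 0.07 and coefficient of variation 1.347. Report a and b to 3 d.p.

a = 0.443, b = 5.880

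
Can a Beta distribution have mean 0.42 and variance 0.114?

The Beta variance bound is σ² < μ(1−μ).
Here μ(1−μ) = 0.42×0.58 = 0.2436, and 0.114 < 0.2436.

Yes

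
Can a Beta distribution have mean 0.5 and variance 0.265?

No

A Beta with mean μ has variance μ(1−μ)/(α+β+1) < μ(1−μ).
Here μ(1−μ) = 0.5×0.5 = 0.25, and 0.265 ≥ 0.25.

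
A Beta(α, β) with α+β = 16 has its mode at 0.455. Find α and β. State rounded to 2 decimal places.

α = 7.37, β = 8.63

For α,β>1 the mode is (α−1)/(α+β−2), so α = mode·(κ−2)+1 = 0.455×14+1 = 7.37.
And β = (1−mode)·(κ−2)+1 = 0.545×14+1 = 8.63.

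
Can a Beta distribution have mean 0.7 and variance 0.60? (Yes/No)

No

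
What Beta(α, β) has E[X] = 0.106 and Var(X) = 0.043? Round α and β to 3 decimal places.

Let s = α+β. The Beta variance is μ(1−μ)/(s+1).
So s+1 = μ(1−μ)/σ² = (0.106×0.894)/0.043 = 0.094764/0.043 = 2.2038, giving s = 1.2038.
Then α = μs = 0.106×1.2038 = 0.128 and β = (1−μ)s = 0.894×1.2038 = 1.076.

α = 0.128, β = 1.076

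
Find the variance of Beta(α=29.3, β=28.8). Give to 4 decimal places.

0.0042

Var = αβ/[(α+β)²(α+β+1)] = (29.3×28.8)/(58.1²×59.1) = 843.84/199498.551 = 0.0042.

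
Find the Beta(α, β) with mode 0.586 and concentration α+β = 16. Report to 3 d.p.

α = 9.204, β = 6.796

For α,β>1 the mode is (α−1)/(α+β−2), so α = mode·(κ−2)+1 = 0.586×14+1 = 9.204.
And β = (1−mode)·(κ−2)+1 = 0.414×14+1 = 6.796.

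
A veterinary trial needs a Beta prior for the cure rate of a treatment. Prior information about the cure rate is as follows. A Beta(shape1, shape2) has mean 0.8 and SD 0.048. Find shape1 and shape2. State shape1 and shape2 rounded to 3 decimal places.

shape1 = 54.756, shape2 = 13.689

σ² = 0.048² = 0.002304.
With s = shape1+shape2, Var = μ(1−μ)/(s+1), so s+1 = (0.8×0.2)/0.002304 = 69.4444 and s = 68.4444.
shape1 = μs = 54.756, shape2 = (1−μ)s = 13.689.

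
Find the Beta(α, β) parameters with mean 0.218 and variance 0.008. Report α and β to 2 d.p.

By moment matching, α+β = μ(1−μ)/σ² − 1 = (0.218·0.782)/0.008 − 1 = 21.3095 − 1 = 20.3095.
Since α/(α+β) = μ, α = 0.218·20.3095 = 4.43 and β = 0.782·20.3095 = 15.88.

α = 4.43, β = 15.88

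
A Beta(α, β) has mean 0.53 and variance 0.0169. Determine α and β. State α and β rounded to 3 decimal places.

Write ν = α+β; then α = μν and Var = μ(1−μ)/(ν+1).
ν = μ(1−μ)/Var − 1 = 0.2491/0.0169 − 1 = 13.7396.
α = 0.53·13.7396 = 7.282, β = 0.47·13.7396 = 6.458.

α = 7.282, β = 6.458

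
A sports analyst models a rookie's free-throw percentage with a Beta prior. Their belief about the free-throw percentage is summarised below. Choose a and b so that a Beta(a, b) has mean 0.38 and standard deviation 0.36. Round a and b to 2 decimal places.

a = 0.31, b = 0.51

Variance = 0.36² = 0.1296. The moment-matching identity a+b = μ(1−μ)/Var − 1 gives
a+b = 0.2356/0.1296 − 1 = 0.8179, so a = μ·0.8179 = 0.31 and b = (1−μ)·0.8179 = 0.51.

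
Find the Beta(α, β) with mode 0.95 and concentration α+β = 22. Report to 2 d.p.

α = 20.00, β = 2.00

Mode = (α−1)/(κ−2) with κ = α+β, so α−1 = 0.95·20 = 19.00.
α = 20.00; β = κ − α = 2.00.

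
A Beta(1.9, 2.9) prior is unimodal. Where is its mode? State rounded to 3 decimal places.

0.321

The density x^(α−1)(1−x)^(β−1) is maximised at (α−1)/(α+β−2) = 0.9/2.8 = 0.321.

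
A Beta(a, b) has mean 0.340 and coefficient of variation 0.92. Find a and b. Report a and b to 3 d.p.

a = 0.440, b = 0.854

Var = (CV·μ)² = (0.92×0.340)² = 0.097844.
a+b = μ(1−μ)/Var − 1 = 0.224400/0.097844 − 1 = 1.2935.
Thus a = 0.340·1.2935 = 0.440 and b = 0.660·1.2935 = 0.854.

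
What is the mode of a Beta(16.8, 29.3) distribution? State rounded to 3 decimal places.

The density x^(α−1)(1−x)^(β−1) is maximised at (α−1)/(α+β−2) = 15.8/44.1 = 0.358.

0.358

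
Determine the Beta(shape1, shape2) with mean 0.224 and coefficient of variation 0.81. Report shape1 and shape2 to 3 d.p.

shape1 = 0.959, shape2 = 3.321

Var = (CV·μ)² = (0.81×0.224)² = 0.032920.
shape1+shape2 = μ(1−μ)/Var − 1 = 0.173824/0.032920 − 1 = 4.2801.
Thus shape1 = 0.224·4.2801 = 0.959 and shape2 = 0.776·4.2801 = 3.321.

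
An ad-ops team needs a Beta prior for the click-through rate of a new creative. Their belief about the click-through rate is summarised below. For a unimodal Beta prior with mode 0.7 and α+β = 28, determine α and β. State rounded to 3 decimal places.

Mode = (α−1)/(κ−2) with κ = α+β, so α−1 = 0.7·26 = 18.200.
α = 19.200; β = κ − α = 8.800.

α = 19.200, β = 8.800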